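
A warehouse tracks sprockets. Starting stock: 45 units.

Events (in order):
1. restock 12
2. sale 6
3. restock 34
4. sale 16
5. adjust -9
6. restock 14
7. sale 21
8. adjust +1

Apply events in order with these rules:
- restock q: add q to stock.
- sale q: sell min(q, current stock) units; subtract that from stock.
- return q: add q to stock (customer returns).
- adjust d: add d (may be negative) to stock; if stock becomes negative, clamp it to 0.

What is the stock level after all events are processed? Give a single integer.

Answer: 54

Derivation:
Processing events:
Start: stock = 45
  Event 1 (restock 12): 45 + 12 = 57
  Event 2 (sale 6): sell min(6,57)=6. stock: 57 - 6 = 51. total_sold = 6
  Event 3 (restock 34): 51 + 34 = 85
  Event 4 (sale 16): sell min(16,85)=16. stock: 85 - 16 = 69. total_sold = 22
  Event 5 (adjust -9): 69 + -9 = 60
  Event 6 (restock 14): 60 + 14 = 74
  Event 7 (sale 21): sell min(21,74)=21. stock: 74 - 21 = 53. total_sold = 43
  Event 8 (adjust +1): 53 + 1 = 54
Final: stock = 54, total_sold = 43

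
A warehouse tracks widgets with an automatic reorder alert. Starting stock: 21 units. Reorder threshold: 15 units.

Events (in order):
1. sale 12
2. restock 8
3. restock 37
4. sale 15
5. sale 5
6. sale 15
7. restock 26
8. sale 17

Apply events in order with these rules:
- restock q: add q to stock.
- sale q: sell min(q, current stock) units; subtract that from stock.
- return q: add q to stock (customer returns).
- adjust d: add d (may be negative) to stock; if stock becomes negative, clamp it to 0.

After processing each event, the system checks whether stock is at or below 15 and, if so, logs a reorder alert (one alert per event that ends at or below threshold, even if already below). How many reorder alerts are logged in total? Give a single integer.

Processing events:
Start: stock = 21
  Event 1 (sale 12): sell min(12,21)=12. stock: 21 - 12 = 9. total_sold = 12
  Event 2 (restock 8): 9 + 8 = 17
  Event 3 (restock 37): 17 + 37 = 54
  Event 4 (sale 15): sell min(15,54)=15. stock: 54 - 15 = 39. total_sold = 27
  Event 5 (sale 5): sell min(5,39)=5. stock: 39 - 5 = 34. total_sold = 32
  Event 6 (sale 15): sell min(15,34)=15. stock: 34 - 15 = 19. total_sold = 47
  Event 7 (restock 26): 19 + 26 = 45
  Event 8 (sale 17): sell min(17,45)=17. stock: 45 - 17 = 28. total_sold = 64
Final: stock = 28, total_sold = 64

Checking against threshold 15:
  After event 1: stock=9 <= 15 -> ALERT
  After event 2: stock=17 > 15
  After event 3: stock=54 > 15
  After event 4: stock=39 > 15
  After event 5: stock=34 > 15
  After event 6: stock=19 > 15
  After event 7: stock=45 > 15
  After event 8: stock=28 > 15
Alert events: [1]. Count = 1

Answer: 1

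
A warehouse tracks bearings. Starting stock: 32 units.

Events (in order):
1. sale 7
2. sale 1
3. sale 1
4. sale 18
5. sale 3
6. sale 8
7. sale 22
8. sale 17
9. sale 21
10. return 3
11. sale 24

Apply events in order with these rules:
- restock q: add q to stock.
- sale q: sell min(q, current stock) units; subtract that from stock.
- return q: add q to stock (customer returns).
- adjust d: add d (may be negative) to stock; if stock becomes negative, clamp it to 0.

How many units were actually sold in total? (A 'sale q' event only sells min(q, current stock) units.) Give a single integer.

Processing events:
Start: stock = 32
  Event 1 (sale 7): sell min(7,32)=7. stock: 32 - 7 = 25. total_sold = 7
  Event 2 (sale 1): sell min(1,25)=1. stock: 25 - 1 = 24. total_sold = 8
  Event 3 (sale 1): sell min(1,24)=1. stock: 24 - 1 = 23. total_sold = 9
  Event 4 (sale 18): sell min(18,23)=18. stock: 23 - 18 = 5. total_sold = 27
  Event 5 (sale 3): sell min(3,5)=3. stock: 5 - 3 = 2. total_sold = 30
  Event 6 (sale 8): sell min(8,2)=2. stock: 2 - 2 = 0. total_sold = 32
  Event 7 (sale 22): sell min(22,0)=0. stock: 0 - 0 = 0. total_sold = 32
  Event 8 (sale 17): sell min(17,0)=0. stock: 0 - 0 = 0. total_sold = 32
  Event 9 (sale 21): sell min(21,0)=0. stock: 0 - 0 = 0. total_sold = 32
  Event 10 (return 3): 0 + 3 = 3
  Event 11 (sale 24): sell min(24,3)=3. stock: 3 - 3 = 0. total_sold = 35
Final: stock = 0, total_sold = 35

Answer: 35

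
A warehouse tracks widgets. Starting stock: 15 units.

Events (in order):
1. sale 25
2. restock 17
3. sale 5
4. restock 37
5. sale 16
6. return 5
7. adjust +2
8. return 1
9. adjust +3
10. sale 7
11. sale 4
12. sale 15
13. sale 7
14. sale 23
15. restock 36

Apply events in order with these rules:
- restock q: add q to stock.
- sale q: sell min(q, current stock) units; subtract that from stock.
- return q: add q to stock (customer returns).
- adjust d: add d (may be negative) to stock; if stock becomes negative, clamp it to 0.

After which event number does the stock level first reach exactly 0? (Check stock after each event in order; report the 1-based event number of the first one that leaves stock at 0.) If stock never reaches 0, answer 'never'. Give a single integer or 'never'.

Answer: 1

Derivation:
Processing events:
Start: stock = 15
  Event 1 (sale 25): sell min(25,15)=15. stock: 15 - 15 = 0. total_sold = 15
  Event 2 (restock 17): 0 + 17 = 17
  Event 3 (sale 5): sell min(5,17)=5. stock: 17 - 5 = 12. total_sold = 20
  Event 4 (restock 37): 12 + 37 = 49
  Event 5 (sale 16): sell min(16,49)=16. stock: 49 - 16 = 33. total_sold = 36
  Event 6 (return 5): 33 + 5 = 38
  Event 7 (adjust +2): 38 + 2 = 40
  Event 8 (return 1): 40 + 1 = 41
  Event 9 (adjust +3): 41 + 3 = 44
  Event 10 (sale 7): sell min(7,44)=7. stock: 44 - 7 = 37. total_sold = 43
  Event 11 (sale 4): sell min(4,37)=4. stock: 37 - 4 = 33. total_sold = 47
  Event 12 (sale 15): sell min(15,33)=15. stock: 33 - 15 = 18. total_sold = 62
  Event 13 (sale 7): sell min(7,18)=7. stock: 18 - 7 = 11. total_sold = 69
  Event 14 (sale 23): sell min(23,11)=11. stock: 11 - 11 = 0. total_sold = 80
  Event 15 (restock 36): 0 + 36 = 36
Final: stock = 36, total_sold = 80

First zero at event 1.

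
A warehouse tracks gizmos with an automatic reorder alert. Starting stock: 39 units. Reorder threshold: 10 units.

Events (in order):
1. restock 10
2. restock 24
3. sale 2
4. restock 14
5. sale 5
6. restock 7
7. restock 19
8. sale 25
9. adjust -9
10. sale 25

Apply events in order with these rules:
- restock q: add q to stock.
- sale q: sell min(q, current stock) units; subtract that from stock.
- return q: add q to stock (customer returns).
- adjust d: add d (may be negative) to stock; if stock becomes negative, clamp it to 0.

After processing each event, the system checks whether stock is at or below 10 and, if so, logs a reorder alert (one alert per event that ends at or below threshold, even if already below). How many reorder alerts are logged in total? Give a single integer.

Answer: 0

Derivation:
Processing events:
Start: stock = 39
  Event 1 (restock 10): 39 + 10 = 49
  Event 2 (restock 24): 49 + 24 = 73
  Event 3 (sale 2): sell min(2,73)=2. stock: 73 - 2 = 71. total_sold = 2
  Event 4 (restock 14): 71 + 14 = 85
  Event 5 (sale 5): sell min(5,85)=5. stock: 85 - 5 = 80. total_sold = 7
  Event 6 (restock 7): 80 + 7 = 87
  Event 7 (restock 19): 87 + 19 = 106
  Event 8 (sale 25): sell min(25,106)=25. stock: 106 - 25 = 81. total_sold = 32
  Event 9 (adjust -9): 81 + -9 = 72
  Event 10 (sale 25): sell min(25,72)=25. stock: 72 - 25 = 47. total_sold = 57
Final: stock = 47, total_sold = 57

Checking against threshold 10:
  After event 1: stock=49 > 10
  After event 2: stock=73 > 10
  After event 3: stock=71 > 10
  After event 4: stock=85 > 10
  After event 5: stock=80 > 10
  After event 6: stock=87 > 10
  After event 7: stock=106 > 10
  After event 8: stock=81 > 10
  After event 9: stock=72 > 10
  After event 10: stock=47 > 10
Alert events: []. Count = 0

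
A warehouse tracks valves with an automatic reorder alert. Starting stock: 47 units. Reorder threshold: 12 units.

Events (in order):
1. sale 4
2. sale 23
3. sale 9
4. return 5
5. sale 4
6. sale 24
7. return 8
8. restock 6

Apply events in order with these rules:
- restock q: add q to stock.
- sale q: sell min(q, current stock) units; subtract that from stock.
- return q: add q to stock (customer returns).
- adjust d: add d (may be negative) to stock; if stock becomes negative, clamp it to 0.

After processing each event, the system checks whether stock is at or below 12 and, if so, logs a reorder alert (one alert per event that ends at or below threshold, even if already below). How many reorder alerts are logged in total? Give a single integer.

Processing events:
Start: stock = 47
  Event 1 (sale 4): sell min(4,47)=4. stock: 47 - 4 = 43. total_sold = 4
  Event 2 (sale 23): sell min(23,43)=23. stock: 43 - 23 = 20. total_sold = 27
  Event 3 (sale 9): sell min(9,20)=9. stock: 20 - 9 = 11. total_sold = 36
  Event 4 (return 5): 11 + 5 = 16
  Event 5 (sale 4): sell min(4,16)=4. stock: 16 - 4 = 12. total_sold = 40
  Event 6 (sale 24): sell min(24,12)=12. stock: 12 - 12 = 0. total_sold = 52
  Event 7 (return 8): 0 + 8 = 8
  Event 8 (restock 6): 8 + 6 = 14
Final: stock = 14, total_sold = 52

Checking against threshold 12:
  After event 1: stock=43 > 12
  After event 2: stock=20 > 12
  After event 3: stock=11 <= 12 -> ALERT
  After event 4: stock=16 > 12
  After event 5: stock=12 <= 12 -> ALERT
  After event 6: stock=0 <= 12 -> ALERT
  After event 7: stock=8 <= 12 -> ALERT
  After event 8: stock=14 > 12
Alert events: [3, 5, 6, 7]. Count = 4

Answer: 4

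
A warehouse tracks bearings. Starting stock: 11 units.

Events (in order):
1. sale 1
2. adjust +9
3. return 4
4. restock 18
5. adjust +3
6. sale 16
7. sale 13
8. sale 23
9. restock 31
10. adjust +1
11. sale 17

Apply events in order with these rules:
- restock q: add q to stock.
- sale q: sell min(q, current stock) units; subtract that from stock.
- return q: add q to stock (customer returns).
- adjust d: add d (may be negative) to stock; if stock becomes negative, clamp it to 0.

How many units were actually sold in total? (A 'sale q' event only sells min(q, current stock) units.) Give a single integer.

Answer: 62

Derivation:
Processing events:
Start: stock = 11
  Event 1 (sale 1): sell min(1,11)=1. stock: 11 - 1 = 10. total_sold = 1
  Event 2 (adjust +9): 10 + 9 = 19
  Event 3 (return 4): 19 + 4 = 23
  Event 4 (restock 18): 23 + 18 = 41
  Event 5 (adjust +3): 41 + 3 = 44
  Event 6 (sale 16): sell min(16,44)=16. stock: 44 - 16 = 28. total_sold = 17
  Event 7 (sale 13): sell min(13,28)=13. stock: 28 - 13 = 15. total_sold = 30
  Event 8 (sale 23): sell min(23,15)=15. stock: 15 - 15 = 0. total_sold = 45
  Event 9 (restock 31): 0 + 31 = 31
  Event 10 (adjust +1): 31 + 1 = 32
  Event 11 (sale 17): sell min(17,32)=17. stock: 32 - 17 = 15. total_sold = 62
Final: stock = 15, total_sold = 62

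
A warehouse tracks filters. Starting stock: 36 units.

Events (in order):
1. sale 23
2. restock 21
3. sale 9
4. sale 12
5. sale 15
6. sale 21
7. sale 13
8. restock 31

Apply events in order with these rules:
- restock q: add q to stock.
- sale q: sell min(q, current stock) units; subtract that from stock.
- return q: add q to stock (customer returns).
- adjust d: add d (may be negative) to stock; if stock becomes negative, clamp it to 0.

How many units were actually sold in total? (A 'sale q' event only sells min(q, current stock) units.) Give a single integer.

Answer: 57

Derivation:
Processing events:
Start: stock = 36
  Event 1 (sale 23): sell min(23,36)=23. stock: 36 - 23 = 13. total_sold = 23
  Event 2 (restock 21): 13 + 21 = 34
  Event 3 (sale 9): sell min(9,34)=9. stock: 34 - 9 = 25. total_sold = 32
  Event 4 (sale 12): sell min(12,25)=12. stock: 25 - 12 = 13. total_sold = 44
  Event 5 (sale 15): sell min(15,13)=13. stock: 13 - 13 = 0. total_sold = 57
  Event 6 (sale 21): sell min(21,0)=0. stock: 0 - 0 = 0. total_sold = 57
  Event 7 (sale 13): sell min(13,0)=0. stock: 0 - 0 = 0. total_sold = 57
  Event 8 (restock 31): 0 + 31 = 31
Final: stock = 31, total_sold = 57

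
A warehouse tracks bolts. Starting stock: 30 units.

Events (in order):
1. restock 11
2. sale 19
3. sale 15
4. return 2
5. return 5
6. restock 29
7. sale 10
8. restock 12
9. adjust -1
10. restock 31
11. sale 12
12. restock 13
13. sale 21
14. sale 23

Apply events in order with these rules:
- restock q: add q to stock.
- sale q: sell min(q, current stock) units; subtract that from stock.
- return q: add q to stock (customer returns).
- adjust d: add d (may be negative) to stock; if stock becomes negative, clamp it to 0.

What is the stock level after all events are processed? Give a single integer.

Processing events:
Start: stock = 30
  Event 1 (restock 11): 30 + 11 = 41
  Event 2 (sale 19): sell min(19,41)=19. stock: 41 - 19 = 22. total_sold = 19
  Event 3 (sale 15): sell min(15,22)=15. stock: 22 - 15 = 7. total_sold = 34
  Event 4 (return 2): 7 + 2 = 9
  Event 5 (return 5): 9 + 5 = 14
  Event 6 (restock 29): 14 + 29 = 43
  Event 7 (sale 10): sell min(10,43)=10. stock: 43 - 10 = 33. total_sold = 44
  Event 8 (restock 12): 33 + 12 = 45
  Event 9 (adjust -1): 45 + -1 = 44
  Event 10 (restock 31): 44 + 31 = 75
  Event 11 (sale 12): sell min(12,75)=12. stock: 75 - 12 = 63. total_sold = 56
  Event 12 (restock 13): 63 + 13 = 76
  Event 13 (sale 21): sell min(21,76)=21. stock: 76 - 21 = 55. total_sold = 77
  Event 14 (sale 23): sell min(23,55)=23. stock: 55 - 23 = 32. total_sold = 100
Final: stock = 32, total_sold = 100

Answer: 32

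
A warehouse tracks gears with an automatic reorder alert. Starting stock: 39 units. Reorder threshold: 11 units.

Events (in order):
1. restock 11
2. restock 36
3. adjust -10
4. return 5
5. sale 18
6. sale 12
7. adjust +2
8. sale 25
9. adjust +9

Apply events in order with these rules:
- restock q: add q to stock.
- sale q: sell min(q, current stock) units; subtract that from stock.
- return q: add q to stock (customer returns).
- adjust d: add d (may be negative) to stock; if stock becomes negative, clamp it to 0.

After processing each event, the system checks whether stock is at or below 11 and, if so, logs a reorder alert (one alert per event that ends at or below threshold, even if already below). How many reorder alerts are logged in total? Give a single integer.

Processing events:
Start: stock = 39
  Event 1 (restock 11): 39 + 11 = 50
  Event 2 (restock 36): 50 + 36 = 86
  Event 3 (adjust -10): 86 + -10 = 76
  Event 4 (return 5): 76 + 5 = 81
  Event 5 (sale 18): sell min(18,81)=18. stock: 81 - 18 = 63. total_sold = 18
  Event 6 (sale 12): sell min(12,63)=12. stock: 63 - 12 = 51. total_sold = 30
  Event 7 (adjust +2): 51 + 2 = 53
  Event 8 (sale 25): sell min(25,53)=25. stock: 53 - 25 = 28. total_sold = 55
  Event 9 (adjust +9): 28 + 9 = 37
Final: stock = 37, total_sold = 55

Checking against threshold 11:
  After event 1: stock=50 > 11
  After event 2: stock=86 > 11
  After event 3: stock=76 > 11
  After event 4: stock=81 > 11
  After event 5: stock=63 > 11
  After event 6: stock=51 > 11
  After event 7: stock=53 > 11
  After event 8: stock=28 > 11
  After event 9: stock=37 > 11
Alert events: []. Count = 0

Answer: 0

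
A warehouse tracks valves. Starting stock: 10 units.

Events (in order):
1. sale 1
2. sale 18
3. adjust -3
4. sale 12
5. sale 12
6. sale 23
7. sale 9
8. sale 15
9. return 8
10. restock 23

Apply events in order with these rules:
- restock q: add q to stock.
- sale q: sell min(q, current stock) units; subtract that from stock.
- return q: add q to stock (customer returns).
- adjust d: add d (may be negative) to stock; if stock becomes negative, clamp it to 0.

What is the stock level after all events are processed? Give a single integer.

Processing events:
Start: stock = 10
  Event 1 (sale 1): sell min(1,10)=1. stock: 10 - 1 = 9. total_sold = 1
  Event 2 (sale 18): sell min(18,9)=9. stock: 9 - 9 = 0. total_sold = 10
  Event 3 (adjust -3): 0 + -3 = 0 (clamped to 0)
  Event 4 (sale 12): sell min(12,0)=0. stock: 0 - 0 = 0. total_sold = 10
  Event 5 (sale 12): sell min(12,0)=0. stock: 0 - 0 = 0. total_sold = 10
  Event 6 (sale 23): sell min(23,0)=0. stock: 0 - 0 = 0. total_sold = 10
  Event 7 (sale 9): sell min(9,0)=0. stock: 0 - 0 = 0. total_sold = 10
  Event 8 (sale 15): sell min(15,0)=0. stock: 0 - 0 = 0. total_sold = 10
  Event 9 (return 8): 0 + 8 = 8
  Event 10 (restock 23): 8 + 23 = 31
Final: stock = 31, total_sold = 10

Answer: 31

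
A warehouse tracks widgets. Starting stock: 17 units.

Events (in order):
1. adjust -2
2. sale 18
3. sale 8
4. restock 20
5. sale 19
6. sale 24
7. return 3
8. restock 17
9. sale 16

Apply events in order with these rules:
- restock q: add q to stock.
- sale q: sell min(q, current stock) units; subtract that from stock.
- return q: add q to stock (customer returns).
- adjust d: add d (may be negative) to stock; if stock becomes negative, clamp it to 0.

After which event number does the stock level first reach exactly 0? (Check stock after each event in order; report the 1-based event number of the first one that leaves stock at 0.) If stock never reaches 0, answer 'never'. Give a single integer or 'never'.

Answer: 2

Derivation:
Processing events:
Start: stock = 17
  Event 1 (adjust -2): 17 + -2 = 15
  Event 2 (sale 18): sell min(18,15)=15. stock: 15 - 15 = 0. total_sold = 15
  Event 3 (sale 8): sell min(8,0)=0. stock: 0 - 0 = 0. total_sold = 15
  Event 4 (restock 20): 0 + 20 = 20
  Event 5 (sale 19): sell min(19,20)=19. stock: 20 - 19 = 1. total_sold = 34
  Event 6 (sale 24): sell min(24,1)=1. stock: 1 - 1 = 0. total_sold = 35
  Event 7 (return 3): 0 + 3 = 3
  Event 8 (restock 17): 3 + 17 = 20
  Event 9 (sale 16): sell min(16,20)=16. stock: 20 - 16 = 4. total_sold = 51
Final: stock = 4, total_sold = 51

First zero at event 2.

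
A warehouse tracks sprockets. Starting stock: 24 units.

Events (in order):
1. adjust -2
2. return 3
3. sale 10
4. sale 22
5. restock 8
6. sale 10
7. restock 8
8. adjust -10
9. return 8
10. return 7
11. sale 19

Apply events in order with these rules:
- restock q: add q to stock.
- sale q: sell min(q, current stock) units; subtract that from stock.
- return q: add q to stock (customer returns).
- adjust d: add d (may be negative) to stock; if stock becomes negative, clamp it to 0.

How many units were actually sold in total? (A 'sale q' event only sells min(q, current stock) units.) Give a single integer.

Processing events:
Start: stock = 24
  Event 1 (adjust -2): 24 + -2 = 22
  Event 2 (return 3): 22 + 3 = 25
  Event 3 (sale 10): sell min(10,25)=10. stock: 25 - 10 = 15. total_sold = 10
  Event 4 (sale 22): sell min(22,15)=15. stock: 15 - 15 = 0. total_sold = 25
  Event 5 (restock 8): 0 + 8 = 8
  Event 6 (sale 10): sell min(10,8)=8. stock: 8 - 8 = 0. total_sold = 33
  Event 7 (restock 8): 0 + 8 = 8
  Event 8 (adjust -10): 8 + -10 = 0 (clamped to 0)
  Event 9 (return 8): 0 + 8 = 8
  Event 10 (return 7): 8 + 7 = 15
  Event 11 (sale 19): sell min(19,15)=15. stock: 15 - 15 = 0. total_sold = 48
Final: stock = 0, total_sold = 48

Answer: 48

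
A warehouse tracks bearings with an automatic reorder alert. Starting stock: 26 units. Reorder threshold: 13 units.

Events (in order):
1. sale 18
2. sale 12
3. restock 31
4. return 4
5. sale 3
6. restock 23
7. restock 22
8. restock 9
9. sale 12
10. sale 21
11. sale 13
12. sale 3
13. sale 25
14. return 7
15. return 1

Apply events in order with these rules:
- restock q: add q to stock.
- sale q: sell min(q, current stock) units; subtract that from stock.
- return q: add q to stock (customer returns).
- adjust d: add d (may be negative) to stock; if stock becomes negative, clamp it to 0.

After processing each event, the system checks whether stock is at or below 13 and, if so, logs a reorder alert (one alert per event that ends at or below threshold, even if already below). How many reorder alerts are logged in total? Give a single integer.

Answer: 3

Derivation:
Processing events:
Start: stock = 26
  Event 1 (sale 18): sell min(18,26)=18. stock: 26 - 18 = 8. total_sold = 18
  Event 2 (sale 12): sell min(12,8)=8. stock: 8 - 8 = 0. total_sold = 26
  Event 3 (restock 31): 0 + 31 = 31
  Event 4 (return 4): 31 + 4 = 35
  Event 5 (sale 3): sell min(3,35)=3. stock: 35 - 3 = 32. total_sold = 29
  Event 6 (restock 23): 32 + 23 = 55
  Event 7 (restock 22): 55 + 22 = 77
  Event 8 (restock 9): 77 + 9 = 86
  Event 9 (sale 12): sell min(12,86)=12. stock: 86 - 12 = 74. total_sold = 41
  Event 10 (sale 21): sell min(21,74)=21. stock: 74 - 21 = 53. total_sold = 62
  Event 11 (sale 13): sell min(13,53)=13. stock: 53 - 13 = 40. total_sold = 75
  Event 12 (sale 3): sell min(3,40)=3. stock: 40 - 3 = 37. total_sold = 78
  Event 13 (sale 25): sell min(25,37)=25. stock: 37 - 25 = 12. total_sold = 103
  Event 14 (return 7): 12 + 7 = 19
  Event 15 (return 1): 19 + 1 = 20
Final: stock = 20, total_sold = 103

Checking against threshold 13:
  After event 1: stock=8 <= 13 -> ALERT
  After event 2: stock=0 <= 13 -> ALERT
  After event 3: stock=31 > 13
  After event 4: stock=35 > 13
  After event 5: stock=32 > 13
  After event 6: stock=55 > 13
  After event 7: stock=77 > 13
  After event 8: stock=86 > 13
  After event 9: stock=74 > 13
  After event 10: stock=53 > 13
  After event 11: stock=40 > 13
  After event 12: stock=37 > 13
  After event 13: stock=12 <= 13 -> ALERT
  After event 14: stock=19 > 13
  After event 15: stock=20 > 13
Alert events: [1, 2, 13]. Count = 3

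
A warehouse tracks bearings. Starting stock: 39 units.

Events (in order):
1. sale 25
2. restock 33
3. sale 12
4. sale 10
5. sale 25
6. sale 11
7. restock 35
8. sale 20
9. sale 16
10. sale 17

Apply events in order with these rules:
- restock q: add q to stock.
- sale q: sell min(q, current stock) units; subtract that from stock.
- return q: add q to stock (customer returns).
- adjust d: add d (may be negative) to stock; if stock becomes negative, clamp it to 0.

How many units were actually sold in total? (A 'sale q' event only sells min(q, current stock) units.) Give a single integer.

Answer: 107

Derivation:
Processing events:
Start: stock = 39
  Event 1 (sale 25): sell min(25,39)=25. stock: 39 - 25 = 14. total_sold = 25
  Event 2 (restock 33): 14 + 33 = 47
  Event 3 (sale 12): sell min(12,47)=12. stock: 47 - 12 = 35. total_sold = 37
  Event 4 (sale 10): sell min(10,35)=10. stock: 35 - 10 = 25. total_sold = 47
  Event 5 (sale 25): sell min(25,25)=25. stock: 25 - 25 = 0. total_sold = 72
  Event 6 (sale 11): sell min(11,0)=0. stock: 0 - 0 = 0. total_sold = 72
  Event 7 (restock 35): 0 + 35 = 35
  Event 8 (sale 20): sell min(20,35)=20. stock: 35 - 20 = 15. total_sold = 92
  Event 9 (sale 16): sell min(16,15)=15. stock: 15 - 15 = 0. total_sold = 107
  Event 10 (sale 17): sell min(17,0)=0. stock: 0 - 0 = 0. total_sold = 107
Final: stock = 0, total_sold = 107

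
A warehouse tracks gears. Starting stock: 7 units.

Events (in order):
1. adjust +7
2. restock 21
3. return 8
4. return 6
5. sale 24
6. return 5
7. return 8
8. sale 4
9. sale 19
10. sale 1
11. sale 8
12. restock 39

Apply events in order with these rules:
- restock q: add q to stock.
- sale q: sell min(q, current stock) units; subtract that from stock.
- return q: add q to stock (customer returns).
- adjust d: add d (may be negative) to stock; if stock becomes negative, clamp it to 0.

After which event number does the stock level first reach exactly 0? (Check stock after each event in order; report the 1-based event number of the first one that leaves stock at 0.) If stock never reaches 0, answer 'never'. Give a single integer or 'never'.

Answer: never

Derivation:
Processing events:
Start: stock = 7
  Event 1 (adjust +7): 7 + 7 = 14
  Event 2 (restock 21): 14 + 21 = 35
  Event 3 (return 8): 35 + 8 = 43
  Event 4 (return 6): 43 + 6 = 49
  Event 5 (sale 24): sell min(24,49)=24. stock: 49 - 24 = 25. total_sold = 24
  Event 6 (return 5): 25 + 5 = 30
  Event 7 (return 8): 30 + 8 = 38
  Event 8 (sale 4): sell min(4,38)=4. stock: 38 - 4 = 34. total_sold = 28
  Event 9 (sale 19): sell min(19,34)=19. stock: 34 - 19 = 15. total_sold = 47
  Event 10 (sale 1): sell min(1,15)=1. stock: 15 - 1 = 14. total_sold = 48
  Event 11 (sale 8): sell min(8,14)=8. stock: 14 - 8 = 6. total_sold = 56
  Event 12 (restock 39): 6 + 39 = 45
Final: stock = 45, total_sold = 56

Stock never reaches 0.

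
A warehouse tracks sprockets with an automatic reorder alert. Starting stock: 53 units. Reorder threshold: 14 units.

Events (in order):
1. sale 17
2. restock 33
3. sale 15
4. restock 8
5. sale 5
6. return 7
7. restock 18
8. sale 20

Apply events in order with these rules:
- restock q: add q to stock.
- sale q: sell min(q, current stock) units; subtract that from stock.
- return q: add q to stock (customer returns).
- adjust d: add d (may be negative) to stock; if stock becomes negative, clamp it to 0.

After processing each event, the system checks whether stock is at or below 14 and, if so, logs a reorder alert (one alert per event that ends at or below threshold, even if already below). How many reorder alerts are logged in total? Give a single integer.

Answer: 0

Derivation:
Processing events:
Start: stock = 53
  Event 1 (sale 17): sell min(17,53)=17. stock: 53 - 17 = 36. total_sold = 17
  Event 2 (restock 33): 36 + 33 = 69
  Event 3 (sale 15): sell min(15,69)=15. stock: 69 - 15 = 54. total_sold = 32
  Event 4 (restock 8): 54 + 8 = 62
  Event 5 (sale 5): sell min(5,62)=5. stock: 62 - 5 = 57. total_sold = 37
  Event 6 (return 7): 57 + 7 = 64
  Event 7 (restock 18): 64 + 18 = 82
  Event 8 (sale 20): sell min(20,82)=20. stock: 82 - 20 = 62. total_sold = 57
Final: stock = 62, total_sold = 57

Checking against threshold 14:
  After event 1: stock=36 > 14
  After event 2: stock=69 > 14
  After event 3: stock=54 > 14
  After event 4: stock=62 > 14
  After event 5: stock=57 > 14
  After event 6: stock=64 > 14
  After event 7: stock=82 > 14
  After event 8: stock=62 > 14
Alert events: []. Count = 0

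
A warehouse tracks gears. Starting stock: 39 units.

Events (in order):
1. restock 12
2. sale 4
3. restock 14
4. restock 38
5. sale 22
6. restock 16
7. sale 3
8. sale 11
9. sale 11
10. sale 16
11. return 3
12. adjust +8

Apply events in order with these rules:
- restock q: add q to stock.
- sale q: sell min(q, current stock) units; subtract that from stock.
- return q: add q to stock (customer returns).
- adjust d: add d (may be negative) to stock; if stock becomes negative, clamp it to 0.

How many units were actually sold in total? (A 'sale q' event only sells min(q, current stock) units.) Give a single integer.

Answer: 67

Derivation:
Processing events:
Start: stock = 39
  Event 1 (restock 12): 39 + 12 = 51
  Event 2 (sale 4): sell min(4,51)=4. stock: 51 - 4 = 47. total_sold = 4
  Event 3 (restock 14): 47 + 14 = 61
  Event 4 (restock 38): 61 + 38 = 99
  Event 5 (sale 22): sell min(22,99)=22. stock: 99 - 22 = 77. total_sold = 26
  Event 6 (restock 16): 77 + 16 = 93
  Event 7 (sale 3): sell min(3,93)=3. stock: 93 - 3 = 90. total_sold = 29
  Event 8 (sale 11): sell min(11,90)=11. stock: 90 - 11 = 79. total_sold = 40
  Event 9 (sale 11): sell min(11,79)=11. stock: 79 - 11 = 68. total_sold = 51
  Event 10 (sale 16): sell min(16,68)=16. stock: 68 - 16 = 52. total_sold = 67
  Event 11 (return 3): 52 + 3 = 55
  Event 12 (adjust +8): 55 + 8 = 63
Final: stock = 63, total_sold = 67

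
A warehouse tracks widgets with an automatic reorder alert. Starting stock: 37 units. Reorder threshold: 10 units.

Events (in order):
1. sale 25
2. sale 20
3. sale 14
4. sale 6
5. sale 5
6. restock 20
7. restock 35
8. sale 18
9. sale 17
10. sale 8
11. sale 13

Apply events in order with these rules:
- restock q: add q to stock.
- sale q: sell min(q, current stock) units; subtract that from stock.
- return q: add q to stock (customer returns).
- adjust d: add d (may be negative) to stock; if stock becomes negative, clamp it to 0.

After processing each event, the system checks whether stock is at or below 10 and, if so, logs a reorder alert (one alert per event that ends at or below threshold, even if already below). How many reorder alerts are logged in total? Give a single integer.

Answer: 5

Derivation:
Processing events:
Start: stock = 37
  Event 1 (sale 25): sell min(25,37)=25. stock: 37 - 25 = 12. total_sold = 25
  Event 2 (sale 20): sell min(20,12)=12. stock: 12 - 12 = 0. total_sold = 37
  Event 3 (sale 14): sell min(14,0)=0. stock: 0 - 0 = 0. total_sold = 37
  Event 4 (sale 6): sell min(6,0)=0. stock: 0 - 0 = 0. total_sold = 37
  Event 5 (sale 5): sell min(5,0)=0. stock: 0 - 0 = 0. total_sold = 37
  Event 6 (restock 20): 0 + 20 = 20
  Event 7 (restock 35): 20 + 35 = 55
  Event 8 (sale 18): sell min(18,55)=18. stock: 55 - 18 = 37. total_sold = 55
  Event 9 (sale 17): sell min(17,37)=17. stock: 37 - 17 = 20. total_sold = 72
  Event 10 (sale 8): sell min(8,20)=8. stock: 20 - 8 = 12. total_sold = 80
  Event 11 (sale 13): sell min(13,12)=12. stock: 12 - 12 = 0. total_sold = 92
Final: stock = 0, total_sold = 92

Checking against threshold 10:
  After event 1: stock=12 > 10
  After event 2: stock=0 <= 10 -> ALERT
  After event 3: stock=0 <= 10 -> ALERT
  After event 4: stock=0 <= 10 -> ALERT
  After event 5: stock=0 <= 10 -> ALERT
  After event 6: stock=20 > 10
  After event 7: stock=55 > 10
  After event 8: stock=37 > 10
  After event 9: stock=20 > 10
  After event 10: stock=12 > 10
  After event 11: stock=0 <= 10 -> ALERT
Alert events: [2, 3, 4, 5, 11]. Count = 5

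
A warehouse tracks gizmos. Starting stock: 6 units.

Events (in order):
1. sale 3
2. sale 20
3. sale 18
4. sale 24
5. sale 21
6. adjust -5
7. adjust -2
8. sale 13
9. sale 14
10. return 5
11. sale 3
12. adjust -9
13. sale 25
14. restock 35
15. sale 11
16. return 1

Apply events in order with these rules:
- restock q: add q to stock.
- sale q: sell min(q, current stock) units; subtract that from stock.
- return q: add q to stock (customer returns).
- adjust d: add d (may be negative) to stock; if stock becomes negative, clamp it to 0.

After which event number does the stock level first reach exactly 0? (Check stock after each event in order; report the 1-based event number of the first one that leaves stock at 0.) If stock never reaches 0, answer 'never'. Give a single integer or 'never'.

Answer: 2

Derivation:
Processing events:
Start: stock = 6
  Event 1 (sale 3): sell min(3,6)=3. stock: 6 - 3 = 3. total_sold = 3
  Event 2 (sale 20): sell min(20,3)=3. stock: 3 - 3 = 0. total_sold = 6
  Event 3 (sale 18): sell min(18,0)=0. stock: 0 - 0 = 0. total_sold = 6
  Event 4 (sale 24): sell min(24,0)=0. stock: 0 - 0 = 0. total_sold = 6
  Event 5 (sale 21): sell min(21,0)=0. stock: 0 - 0 = 0. total_sold = 6
  Event 6 (adjust -5): 0 + -5 = 0 (clamped to 0)
  Event 7 (adjust -2): 0 + -2 = 0 (clamped to 0)
  Event 8 (sale 13): sell min(13,0)=0. stock: 0 - 0 = 0. total_sold = 6
  Event 9 (sale 14): sell min(14,0)=0. stock: 0 - 0 = 0. total_sold = 6
  Event 10 (return 5): 0 + 5 = 5
  Event 11 (sale 3): sell min(3,5)=3. stock: 5 - 3 = 2. total_sold = 9
  Event 12 (adjust -9): 2 + -9 = 0 (clamped to 0)
  Event 13 (sale 25): sell min(25,0)=0. stock: 0 - 0 = 0. total_sold = 9
  Event 14 (restock 35): 0 + 35 = 35
  Event 15 (sale 11): sell min(11,35)=11. stock: 35 - 11 = 24. total_sold = 20
  Event 16 (return 1): 24 + 1 = 25
Final: stock = 25, total_sold = 20

First zero at event 2.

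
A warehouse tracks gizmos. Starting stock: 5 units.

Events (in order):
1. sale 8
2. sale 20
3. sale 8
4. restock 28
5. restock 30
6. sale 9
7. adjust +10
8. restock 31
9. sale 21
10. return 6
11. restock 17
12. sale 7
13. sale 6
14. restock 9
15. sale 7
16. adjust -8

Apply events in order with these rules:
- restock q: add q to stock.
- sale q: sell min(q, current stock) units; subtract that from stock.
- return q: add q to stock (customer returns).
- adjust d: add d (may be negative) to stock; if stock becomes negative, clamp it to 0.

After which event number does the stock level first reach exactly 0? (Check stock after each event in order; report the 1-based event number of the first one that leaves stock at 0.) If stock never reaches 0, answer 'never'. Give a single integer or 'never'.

Processing events:
Start: stock = 5
  Event 1 (sale 8): sell min(8,5)=5. stock: 5 - 5 = 0. total_sold = 5
  Event 2 (sale 20): sell min(20,0)=0. stock: 0 - 0 = 0. total_sold = 5
  Event 3 (sale 8): sell min(8,0)=0. stock: 0 - 0 = 0. total_sold = 5
  Event 4 (restock 28): 0 + 28 = 28
  Event 5 (restock 30): 28 + 30 = 58
  Event 6 (sale 9): sell min(9,58)=9. stock: 58 - 9 = 49. total_sold = 14
  Event 7 (adjust +10): 49 + 10 = 59
  Event 8 (restock 31): 59 + 31 = 90
  Event 9 (sale 21): sell min(21,90)=21. stock: 90 - 21 = 69. total_sold = 35
  Event 10 (return 6): 69 + 6 = 75
  Event 11 (restock 17): 75 + 17 = 92
  Event 12 (sale 7): sell min(7,92)=7. stock: 92 - 7 = 85. total_sold = 42
  Event 13 (sale 6): sell min(6,85)=6. stock: 85 - 6 = 79. total_sold = 48
  Event 14 (restock 9): 79 + 9 = 88
  Event 15 (sale 7): sell min(7,88)=7. stock: 88 - 7 = 81. total_sold = 55
  Event 16 (adjust -8): 81 + -8 = 73
Final: stock = 73, total_sold = 55

First zero at event 1.

Answer: 1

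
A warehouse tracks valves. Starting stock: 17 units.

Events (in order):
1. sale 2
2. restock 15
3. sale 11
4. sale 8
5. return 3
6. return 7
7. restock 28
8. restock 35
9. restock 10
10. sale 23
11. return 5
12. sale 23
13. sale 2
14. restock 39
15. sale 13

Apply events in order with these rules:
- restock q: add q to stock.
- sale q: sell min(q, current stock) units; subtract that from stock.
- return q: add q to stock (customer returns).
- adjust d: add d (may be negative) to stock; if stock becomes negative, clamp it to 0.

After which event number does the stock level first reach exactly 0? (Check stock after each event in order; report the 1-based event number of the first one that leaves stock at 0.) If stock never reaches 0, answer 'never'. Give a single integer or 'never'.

Answer: never

Derivation:
Processing events:
Start: stock = 17
  Event 1 (sale 2): sell min(2,17)=2. stock: 17 - 2 = 15. total_sold = 2
  Event 2 (restock 15): 15 + 15 = 30
  Event 3 (sale 11): sell min(11,30)=11. stock: 30 - 11 = 19. total_sold = 13
  Event 4 (sale 8): sell min(8,19)=8. stock: 19 - 8 = 11. total_sold = 21
  Event 5 (return 3): 11 + 3 = 14
  Event 6 (return 7): 14 + 7 = 21
  Event 7 (restock 28): 21 + 28 = 49
  Event 8 (restock 35): 49 + 35 = 84
  Event 9 (restock 10): 84 + 10 = 94
  Event 10 (sale 23): sell min(23,94)=23. stock: 94 - 23 = 71. total_sold = 44
  Event 11 (return 5): 71 + 5 = 76
  Event 12 (sale 23): sell min(23,76)=23. stock: 76 - 23 = 53. total_sold = 67
  Event 13 (sale 2): sell min(2,53)=2. stock: 53 - 2 = 51. total_sold = 69
  Event 14 (restock 39): 51 + 39 = 90
  Event 15 (sale 13): sell min(13,90)=13. stock: 90 - 13 = 77. total_sold = 82
Final: stock = 77, total_sold = 82

Stock never reaches 0.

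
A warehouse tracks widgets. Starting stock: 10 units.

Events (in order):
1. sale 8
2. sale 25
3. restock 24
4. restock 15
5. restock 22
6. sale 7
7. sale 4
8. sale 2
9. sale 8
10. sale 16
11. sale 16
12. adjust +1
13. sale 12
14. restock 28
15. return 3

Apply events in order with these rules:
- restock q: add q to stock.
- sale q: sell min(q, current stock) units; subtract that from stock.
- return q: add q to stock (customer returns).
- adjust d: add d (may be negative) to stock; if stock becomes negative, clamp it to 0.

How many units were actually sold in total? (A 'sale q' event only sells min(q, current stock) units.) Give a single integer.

Processing events:
Start: stock = 10
  Event 1 (sale 8): sell min(8,10)=8. stock: 10 - 8 = 2. total_sold = 8
  Event 2 (sale 25): sell min(25,2)=2. stock: 2 - 2 = 0. total_sold = 10
  Event 3 (restock 24): 0 + 24 = 24
  Event 4 (restock 15): 24 + 15 = 39
  Event 5 (restock 22): 39 + 22 = 61
  Event 6 (sale 7): sell min(7,61)=7. stock: 61 - 7 = 54. total_sold = 17
  Event 7 (sale 4): sell min(4,54)=4. stock: 54 - 4 = 50. total_sold = 21
  Event 8 (sale 2): sell min(2,50)=2. stock: 50 - 2 = 48. total_sold = 23
  Event 9 (sale 8): sell min(8,48)=8. stock: 48 - 8 = 40. total_sold = 31
  Event 10 (sale 16): sell min(16,40)=16. stock: 40 - 16 = 24. total_sold = 47
  Event 11 (sale 16): sell min(16,24)=16. stock: 24 - 16 = 8. total_sold = 63
  Event 12 (adjust +1): 8 + 1 = 9
  Event 13 (sale 12): sell min(12,9)=9. stock: 9 - 9 = 0. total_sold = 72
  Event 14 (restock 28): 0 + 28 = 28
  Event 15 (return 3): 28 + 3 = 31
Final: stock = 31, total_sold = 72

Answer: 72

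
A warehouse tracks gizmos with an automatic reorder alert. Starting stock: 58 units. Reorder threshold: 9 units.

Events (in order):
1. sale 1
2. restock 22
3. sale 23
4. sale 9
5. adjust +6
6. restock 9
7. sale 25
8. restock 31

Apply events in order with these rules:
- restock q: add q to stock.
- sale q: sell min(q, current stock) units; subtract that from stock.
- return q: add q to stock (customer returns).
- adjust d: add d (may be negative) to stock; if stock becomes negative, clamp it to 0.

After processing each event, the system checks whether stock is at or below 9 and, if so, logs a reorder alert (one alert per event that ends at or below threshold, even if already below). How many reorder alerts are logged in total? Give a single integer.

Answer: 0

Derivation:
Processing events:
Start: stock = 58
  Event 1 (sale 1): sell min(1,58)=1. stock: 58 - 1 = 57. total_sold = 1
  Event 2 (restock 22): 57 + 22 = 79
  Event 3 (sale 23): sell min(23,79)=23. stock: 79 - 23 = 56. total_sold = 24
  Event 4 (sale 9): sell min(9,56)=9. stock: 56 - 9 = 47. total_sold = 33
  Event 5 (adjust +6): 47 + 6 = 53
  Event 6 (restock 9): 53 + 9 = 62
  Event 7 (sale 25): sell min(25,62)=25. stock: 62 - 25 = 37. total_sold = 58
  Event 8 (restock 31): 37 + 31 = 68
Final: stock = 68, total_sold = 58

Checking against threshold 9:
  After event 1: stock=57 > 9
  After event 2: stock=79 > 9
  After event 3: stock=56 > 9
  After event 4: stock=47 > 9
  After event 5: stock=53 > 9
  After event 6: stock=62 > 9
  After event 7: stock=37 > 9
  After event 8: stock=68 > 9
Alert events: []. Count = 0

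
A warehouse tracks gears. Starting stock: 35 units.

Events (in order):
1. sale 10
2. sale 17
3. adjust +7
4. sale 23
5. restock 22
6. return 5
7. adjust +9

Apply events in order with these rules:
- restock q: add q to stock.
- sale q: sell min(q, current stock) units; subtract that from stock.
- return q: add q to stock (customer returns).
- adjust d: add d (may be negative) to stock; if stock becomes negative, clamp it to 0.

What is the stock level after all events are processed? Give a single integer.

Processing events:
Start: stock = 35
  Event 1 (sale 10): sell min(10,35)=10. stock: 35 - 10 = 25. total_sold = 10
  Event 2 (sale 17): sell min(17,25)=17. stock: 25 - 17 = 8. total_sold = 27
  Event 3 (adjust +7): 8 + 7 = 15
  Event 4 (sale 23): sell min(23,15)=15. stock: 15 - 15 = 0. total_sold = 42
  Event 5 (restock 22): 0 + 22 = 22
  Event 6 (return 5): 22 + 5 = 27
  Event 7 (adjust +9): 27 + 9 = 36
Final: stock = 36, total_sold = 42

Answer: 36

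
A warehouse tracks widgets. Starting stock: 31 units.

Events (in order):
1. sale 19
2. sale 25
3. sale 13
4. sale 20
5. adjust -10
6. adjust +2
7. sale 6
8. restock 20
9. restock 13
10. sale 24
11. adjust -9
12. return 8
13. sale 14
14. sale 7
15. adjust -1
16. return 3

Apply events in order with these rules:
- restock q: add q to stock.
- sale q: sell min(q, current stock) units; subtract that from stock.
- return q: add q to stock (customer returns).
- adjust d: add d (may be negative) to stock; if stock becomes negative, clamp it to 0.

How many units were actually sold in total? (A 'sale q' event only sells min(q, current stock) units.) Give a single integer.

Answer: 65

Derivation:
Processing events:
Start: stock = 31
  Event 1 (sale 19): sell min(19,31)=19. stock: 31 - 19 = 12. total_sold = 19
  Event 2 (sale 25): sell min(25,12)=12. stock: 12 - 12 = 0. total_sold = 31
  Event 3 (sale 13): sell min(13,0)=0. stock: 0 - 0 = 0. total_sold = 31
  Event 4 (sale 20): sell min(20,0)=0. stock: 0 - 0 = 0. total_sold = 31
  Event 5 (adjust -10): 0 + -10 = 0 (clamped to 0)
  Event 6 (adjust +2): 0 + 2 = 2
  Event 7 (sale 6): sell min(6,2)=2. stock: 2 - 2 = 0. total_sold = 33
  Event 8 (restock 20): 0 + 20 = 20
  Event 9 (restock 13): 20 + 13 = 33
  Event 10 (sale 24): sell min(24,33)=24. stock: 33 - 24 = 9. total_sold = 57
  Event 11 (adjust -9): 9 + -9 = 0
  Event 12 (return 8): 0 + 8 = 8
  Event 13 (sale 14): sell min(14,8)=8. stock: 8 - 8 = 0. total_sold = 65
  Event 14 (sale 7): sell min(7,0)=0. stock: 0 - 0 = 0. total_sold = 65
  Event 15 (adjust -1): 0 + -1 = 0 (clamped to 0)
  Event 16 (return 3): 0 + 3 = 3
Final: stock = 3, total_sold = 65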